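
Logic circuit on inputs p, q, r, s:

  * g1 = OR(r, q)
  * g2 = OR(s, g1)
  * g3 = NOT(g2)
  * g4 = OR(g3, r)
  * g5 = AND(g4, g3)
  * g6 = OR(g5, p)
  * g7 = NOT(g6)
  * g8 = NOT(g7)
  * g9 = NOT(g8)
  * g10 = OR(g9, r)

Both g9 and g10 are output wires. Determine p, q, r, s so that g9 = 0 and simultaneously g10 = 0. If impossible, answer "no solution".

Check with p=0, q=0, r=0, s=0:
g1 = OR(r, q) = OR(0, 0) = 0
g2 = OR(s, g1) = OR(0, 0) = 0
g3 = NOT(g2) = NOT 0 = 1
g4 = OR(g3, r) = OR(1, 0) = 1
g5 = AND(g4, g3) = AND(1, 1) = 1
g6 = OR(g5, p) = OR(1, 0) = 1
g7 = NOT(g6) = NOT 1 = 0
g8 = NOT(g7) = NOT 0 = 1
g9 = NOT(g8) = NOT 1 = 0
g10 = OR(g9, r) = OR(0, 0) = 0
So g9 = 0 and g10 = 0.

p=0, q=0, r=0, s=0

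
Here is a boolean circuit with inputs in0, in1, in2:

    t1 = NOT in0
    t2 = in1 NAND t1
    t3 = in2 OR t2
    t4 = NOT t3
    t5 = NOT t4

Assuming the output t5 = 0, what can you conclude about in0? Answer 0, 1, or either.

0

t5 = NOT t4 must be 0, so t4 = 1.
t4 = NOT t3 must be 1, so t3 = 0.
Every assignment with t5 = 0 has in0 = 0; there are 1 such assignment(s).
  in0=0, in1=1, in2=0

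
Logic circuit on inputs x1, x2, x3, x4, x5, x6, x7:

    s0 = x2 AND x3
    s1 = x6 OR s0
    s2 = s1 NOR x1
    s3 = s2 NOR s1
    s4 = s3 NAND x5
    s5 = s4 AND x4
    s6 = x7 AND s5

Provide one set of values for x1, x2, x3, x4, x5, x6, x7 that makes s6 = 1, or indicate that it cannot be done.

x1=0 x2=0 x3=0 x4=1 x5=0 x6=0 x7=1

s6 = x7 AND s5 must be 1, so both x7 = 1 and s5 = 1.
s5 = s4 AND x4 must be 1, so both s4 = 1 and x4 = 1.
s4 = s3 NAND x5 must be 1, so at least one of s3, x5 is 0.
Check with x1=0 x2=0 x3=0 x4=1 x5=0 x6=0 x7=1:
s0 = x2 AND x3 = 0 AND 0 = 0
s1 = x6 OR s0 = 0 OR 0 = 0
s2 = s1 NOR x1 = 0 NOR 0 = 1
s3 = s2 NOR s1 = 1 NOR 0 = 0
s4 = s3 NAND x5 = 0 NAND 0 = 1
s5 = s4 AND x4 = 1 AND 1 = 1
s6 = x7 AND s5 = 1 AND 1 = 1
So s6 = 1 as required.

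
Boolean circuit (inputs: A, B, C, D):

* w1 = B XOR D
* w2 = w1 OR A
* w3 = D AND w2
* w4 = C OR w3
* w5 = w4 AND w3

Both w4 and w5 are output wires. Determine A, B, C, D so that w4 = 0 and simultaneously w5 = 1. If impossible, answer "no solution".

Across all 16 input combinations, none give both w4 = 0 and w5 = 1.

no solution exists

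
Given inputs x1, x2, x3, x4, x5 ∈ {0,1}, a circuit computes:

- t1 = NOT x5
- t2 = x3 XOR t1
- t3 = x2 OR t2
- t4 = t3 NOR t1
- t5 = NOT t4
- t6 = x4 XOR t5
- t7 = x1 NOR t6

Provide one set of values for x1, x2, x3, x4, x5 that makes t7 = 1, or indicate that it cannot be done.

t7 = x1 NOR t6 must be 1, so both x1 = 0 and t6 = 0.
Check with x1=0 x2=1 x3=0 x4=1 x5=1:
t1 = NOT x5 = NOT 1 = 0
t2 = x3 XOR t1 = 0 XOR 0 = 0
t3 = x2 OR t2 = 1 OR 0 = 1
t4 = t3 NOR t1 = 1 NOR 0 = 0
t5 = NOT t4 = NOT 0 = 1
t6 = x4 XOR t5 = 1 XOR 1 = 0
t7 = x1 NOR t6 = 0 NOR 0 = 1
So t7 = 1 as required.

x1=0 x2=1 x3=0 x4=1 x5=1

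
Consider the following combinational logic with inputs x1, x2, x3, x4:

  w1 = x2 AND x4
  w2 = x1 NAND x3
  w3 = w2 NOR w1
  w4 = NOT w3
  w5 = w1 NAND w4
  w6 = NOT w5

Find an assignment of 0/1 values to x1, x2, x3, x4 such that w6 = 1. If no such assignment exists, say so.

w6 = NOT w5 must be 1, so w5 = 0.
Check with x1=1, x2=1, x3=0, x4=1:
w1 = x2 AND x4 = 1 AND 1 = 1
w2 = x1 NAND x3 = 1 NAND 0 = 1
w3 = w2 NOR w1 = 1 NOR 1 = 0
w4 = NOT w3 = NOT 0 = 1
w5 = w1 NAND w4 = 1 NAND 1 = 0
w6 = NOT w5 = NOT 0 = 1
So w6 = 1 as required.

x1=1, x2=1, x3=0, x4=1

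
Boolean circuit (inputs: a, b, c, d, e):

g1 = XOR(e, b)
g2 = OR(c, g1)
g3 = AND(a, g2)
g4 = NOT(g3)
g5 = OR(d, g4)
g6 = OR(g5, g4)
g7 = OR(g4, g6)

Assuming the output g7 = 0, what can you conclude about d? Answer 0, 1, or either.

0

g7 = OR(g4, g6) must be 0, so both g4 = 0 and g6 = 0.
Every assignment with g7 = 0 has d = 0; there are 6 such assignment(s).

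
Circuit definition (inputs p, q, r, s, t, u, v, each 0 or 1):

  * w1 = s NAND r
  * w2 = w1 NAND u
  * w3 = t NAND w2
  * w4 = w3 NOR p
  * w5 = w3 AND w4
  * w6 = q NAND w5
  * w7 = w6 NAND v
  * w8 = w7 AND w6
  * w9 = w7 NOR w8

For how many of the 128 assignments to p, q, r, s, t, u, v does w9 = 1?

w9 = w7 NOR w8 must be 1, so both w7 = 0 and w8 = 0.
Enumerating the 128 input combinations, 64 give w9 = 1 and 64 give w9 = 0.

64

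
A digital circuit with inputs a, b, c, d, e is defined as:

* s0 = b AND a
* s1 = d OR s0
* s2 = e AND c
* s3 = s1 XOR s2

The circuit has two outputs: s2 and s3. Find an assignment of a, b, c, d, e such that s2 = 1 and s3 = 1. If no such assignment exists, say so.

a=1, b=0, c=1, d=0, e=1

Check with a=1, b=0, c=1, d=0, e=1:
s0 = b AND a = 0 AND 1 = 0
s1 = d OR s0 = 0 OR 0 = 0
s2 = e AND c = 1 AND 1 = 1
s3 = s1 XOR s2 = 0 XOR 1 = 1
So s2 = 1 and s3 = 1.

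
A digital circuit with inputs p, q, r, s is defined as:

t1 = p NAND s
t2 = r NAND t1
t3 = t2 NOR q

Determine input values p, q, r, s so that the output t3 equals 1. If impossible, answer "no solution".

Check with p=0 q=0 r=1 s=0:
t1 = p NAND s = 0 NAND 0 = 1
t2 = r NAND t1 = 1 NAND 1 = 0
t3 = t2 NOR q = 0 NOR 0 = 1
So t3 = 1 as required.

p=0 q=0 r=1 s=0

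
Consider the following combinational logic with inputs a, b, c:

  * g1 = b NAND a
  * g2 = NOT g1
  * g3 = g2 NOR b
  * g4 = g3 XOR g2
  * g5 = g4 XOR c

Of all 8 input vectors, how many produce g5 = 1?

4

g5 = g4 XOR c must be 1, so g4 and c differ.
Satisfying assignments:
  a=0, b=0, c=0
  a=0, b=1, c=1
  a=1, b=0, c=0
  a=1, b=1, c=0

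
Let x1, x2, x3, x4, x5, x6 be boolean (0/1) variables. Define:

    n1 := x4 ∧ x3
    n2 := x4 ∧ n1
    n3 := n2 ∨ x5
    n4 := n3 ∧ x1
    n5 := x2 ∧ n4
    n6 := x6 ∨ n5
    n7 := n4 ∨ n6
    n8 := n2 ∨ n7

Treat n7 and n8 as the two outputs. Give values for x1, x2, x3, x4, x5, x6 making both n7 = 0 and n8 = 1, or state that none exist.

x1=0, x2=1, x3=1, x4=1, x5=0, x6=0

Check with x1=0, x2=1, x3=1, x4=1, x5=0, x6=0:
n1 = x4 ∧ x3 = 1 ∧ 1 = 1
n2 = x4 ∧ n1 = 1 ∧ 1 = 1
n3 = n2 ∨ x5 = 1 ∨ 0 = 1
n4 = n3 ∧ x1 = 1 ∧ 0 = 0
n5 = x2 ∧ n4 = 1 ∧ 0 = 0
n6 = x6 ∨ n5 = 0 ∨ 0 = 0
n7 = n4 ∨ n6 = 0 ∨ 0 = 0
n8 = n2 ∨ n7 = 1 ∨ 0 = 1
So n7 = 0 and n8 = 1.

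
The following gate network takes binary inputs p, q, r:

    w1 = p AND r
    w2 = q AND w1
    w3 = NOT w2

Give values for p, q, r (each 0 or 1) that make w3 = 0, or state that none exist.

p=1, q=1, r=1

Check with p=1, q=1, r=1:
w1 = p AND r = 1 AND 1 = 1
w2 = q AND w1 = 1 AND 1 = 1
w3 = NOT w2 = NOT 1 = 0
So w3 = 0 as required.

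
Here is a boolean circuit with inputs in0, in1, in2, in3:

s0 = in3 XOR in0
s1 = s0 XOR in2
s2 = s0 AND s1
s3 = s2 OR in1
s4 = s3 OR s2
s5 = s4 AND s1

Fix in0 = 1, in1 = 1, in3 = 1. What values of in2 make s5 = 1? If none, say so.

in2=1

s5 = s4 AND s1 must be 1, so both s4 = 1 and s1 = 1.
Check with in0 = 1, in1 = 1, in3 = 1 and in2=1:
s0 = in3 XOR in0 = 1 XOR 1 = 0
s1 = s0 XOR in2 = 0 XOR 1 = 1
s2 = s0 AND s1 = 0 AND 1 = 0
s3 = s2 OR in1 = 0 OR 1 = 1
s4 = s3 OR s2 = 1 OR 0 = 1
s5 = s4 AND s1 = 1 AND 1 = 1
So s5 = 1.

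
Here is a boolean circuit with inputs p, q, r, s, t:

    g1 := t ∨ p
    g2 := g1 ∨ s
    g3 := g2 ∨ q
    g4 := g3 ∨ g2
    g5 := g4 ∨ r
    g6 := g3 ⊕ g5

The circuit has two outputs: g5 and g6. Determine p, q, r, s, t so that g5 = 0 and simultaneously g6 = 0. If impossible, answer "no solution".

p=0 q=0 r=0 s=0 t=0

Check with p=0 q=0 r=0 s=0 t=0:
g1 = t ∨ p = 0 ∨ 0 = 0
g2 = g1 ∨ s = 0 ∨ 0 = 0
g3 = g2 ∨ q = 0 ∨ 0 = 0
g4 = g3 ∨ g2 = 0 ∨ 0 = 0
g5 = g4 ∨ r = 0 ∨ 0 = 0
g6 = g3 ⊕ g5 = 0 ⊕ 0 = 0
So g5 = 0 and g6 = 0.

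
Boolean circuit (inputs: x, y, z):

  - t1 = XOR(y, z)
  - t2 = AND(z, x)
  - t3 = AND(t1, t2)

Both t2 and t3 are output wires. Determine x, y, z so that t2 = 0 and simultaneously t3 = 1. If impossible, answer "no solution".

no solution exists

Across all 8 input combinations, none give both t2 = 0 and t3 = 1.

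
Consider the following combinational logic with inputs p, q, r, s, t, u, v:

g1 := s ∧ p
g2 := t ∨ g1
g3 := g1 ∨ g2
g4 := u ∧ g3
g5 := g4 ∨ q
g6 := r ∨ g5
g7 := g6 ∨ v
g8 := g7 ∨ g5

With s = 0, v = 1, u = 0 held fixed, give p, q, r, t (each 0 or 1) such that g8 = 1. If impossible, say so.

p=1, q=0, r=0, t=1

g8 = g7 ∨ g5 must be 1, so at least one of g7, g5 is 1.
Check with s = 0, v = 1, u = 0 and p=1, q=0, r=0, t=1:
g1 = s ∧ p = 0 ∧ 1 = 0
g2 = t ∨ g1 = 1 ∨ 0 = 1
g3 = g1 ∨ g2 = 0 ∨ 1 = 1
g4 = u ∧ g3 = 0 ∧ 1 = 0
g5 = g4 ∨ q = 0 ∨ 0 = 0
g6 = r ∨ g5 = 0 ∨ 0 = 0
g7 = g6 ∨ v = 0 ∨ 1 = 1
g8 = g7 ∨ g5 = 1 ∨ 0 = 1
So g8 = 1.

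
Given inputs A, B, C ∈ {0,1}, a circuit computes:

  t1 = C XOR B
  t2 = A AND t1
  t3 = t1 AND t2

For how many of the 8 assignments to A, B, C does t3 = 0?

t3 = t1 AND t2 must be 0, so at least one of t1, t2 is 0.
Enumerating the 8 input combinations, 6 give t3 = 0 and 2 give t3 = 1.

6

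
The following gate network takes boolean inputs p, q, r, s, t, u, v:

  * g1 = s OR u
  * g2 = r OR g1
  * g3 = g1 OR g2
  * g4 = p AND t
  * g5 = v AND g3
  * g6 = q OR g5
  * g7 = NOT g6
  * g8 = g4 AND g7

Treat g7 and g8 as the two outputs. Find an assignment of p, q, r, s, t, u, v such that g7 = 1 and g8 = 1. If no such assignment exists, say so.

Check with p=1, q=0, r=1, s=0, t=1, u=0, v=0:
g1 = s OR u = 0 OR 0 = 0
g2 = r OR g1 = 1 OR 0 = 1
g3 = g1 OR g2 = 0 OR 1 = 1
g4 = p AND t = 1 AND 1 = 1
g5 = v AND g3 = 0 AND 1 = 0
g6 = q OR g5 = 0 OR 0 = 0
g7 = NOT g6 = NOT 0 = 1
g8 = g4 AND g7 = 1 AND 1 = 1
So g7 = 1 and g8 = 1.

p=1, q=0, r=1, s=0, t=1, u=0, v=0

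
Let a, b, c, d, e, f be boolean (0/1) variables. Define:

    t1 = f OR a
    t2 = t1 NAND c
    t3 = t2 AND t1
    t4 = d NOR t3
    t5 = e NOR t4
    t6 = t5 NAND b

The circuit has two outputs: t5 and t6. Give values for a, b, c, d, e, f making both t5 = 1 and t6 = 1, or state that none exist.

a=0, b=0, c=0, d=1, e=0, f=0

Check with a=0, b=0, c=0, d=1, e=0, f=0:
t1 = f OR a = 0 OR 0 = 0
t2 = t1 NAND c = 0 NAND 0 = 1
t3 = t2 AND t1 = 1 AND 0 = 0
t4 = d NOR t3 = 1 NOR 0 = 0
t5 = e NOR t4 = 0 NOR 0 = 1
t6 = t5 NAND b = 1 NAND 0 = 1
So t5 = 1 and t6 = 1.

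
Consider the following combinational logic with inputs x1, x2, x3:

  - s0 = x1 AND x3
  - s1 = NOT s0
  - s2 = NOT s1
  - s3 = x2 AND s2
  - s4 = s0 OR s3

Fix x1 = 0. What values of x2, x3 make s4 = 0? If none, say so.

x2=0 x3=1

s4 = s0 OR s3 must be 0, so both s0 = 0 and s3 = 0.
s0 = x1 AND x3 must be 0, so at least one of x1, x3 is 0.
Check with x1 = 0 and x2=0, x3=1:
s0 = x1 AND x3 = 0 AND 1 = 0
s1 = NOT s0 = NOT 0 = 1
s2 = NOT s1 = NOT 1 = 0
s3 = x2 AND s2 = 0 AND 0 = 0
s4 = s0 OR s3 = 0 OR 0 = 0
So s4 = 0.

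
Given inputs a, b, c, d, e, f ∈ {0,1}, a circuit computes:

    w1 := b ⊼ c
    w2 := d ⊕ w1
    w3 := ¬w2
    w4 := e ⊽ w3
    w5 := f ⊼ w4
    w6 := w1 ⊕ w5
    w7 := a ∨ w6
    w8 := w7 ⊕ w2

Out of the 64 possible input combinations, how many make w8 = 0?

34

w8 = w7 ⊕ w2 must be 0, so w7 and w2 are equal.
Enumerating the 64 input combinations, 34 give w8 = 0 and 30 give w8 = 1.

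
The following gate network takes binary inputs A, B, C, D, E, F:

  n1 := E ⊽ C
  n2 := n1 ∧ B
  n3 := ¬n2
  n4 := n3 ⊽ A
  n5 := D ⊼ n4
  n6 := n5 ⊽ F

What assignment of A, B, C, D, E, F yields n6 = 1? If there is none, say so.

n6 = n5 ⊽ F must be 1, so both n5 = 0 and F = 0.
n5 = D ⊼ n4 must be 0, so both D = 1 and n4 = 1.
n4 = n3 ⊽ A must be 1, so both n3 = 0 and A = 0.
Check with A=0, B=1, C=0, D=1, E=0, F=0:
n1 = E ⊽ C = 0 ⊽ 0 = 1
n2 = n1 ∧ B = 1 ∧ 1 = 1
n3 = ¬n2 = ¬1 = 0
n4 = n3 ⊽ A = 0 ⊽ 0 = 1
n5 = D ⊼ n4 = 1 ⊼ 1 = 0
n6 = n5 ⊽ F = 0 ⊽ 0 = 1
So n6 = 1 as required.

A=0, B=1, C=0, D=1, E=0, F=0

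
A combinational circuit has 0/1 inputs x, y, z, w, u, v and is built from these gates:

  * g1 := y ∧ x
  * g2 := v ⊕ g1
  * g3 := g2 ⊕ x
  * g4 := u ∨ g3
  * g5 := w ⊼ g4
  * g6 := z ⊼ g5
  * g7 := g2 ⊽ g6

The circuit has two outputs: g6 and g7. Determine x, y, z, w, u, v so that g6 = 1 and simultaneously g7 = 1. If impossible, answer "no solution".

no solution exists

Across all 64 input combinations, none give both g6 = 1 and g7 = 1.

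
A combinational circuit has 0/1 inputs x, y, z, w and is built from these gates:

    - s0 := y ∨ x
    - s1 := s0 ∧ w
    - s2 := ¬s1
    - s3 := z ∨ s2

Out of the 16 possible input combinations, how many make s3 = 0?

s3 = z ∨ s2 must be 0, so both z = 0 and s2 = 0.
Satisfying assignments:
  x=0, y=1, z=0, w=1
  x=1, y=0, z=0, w=1
  x=1, y=1, z=0, w=1

3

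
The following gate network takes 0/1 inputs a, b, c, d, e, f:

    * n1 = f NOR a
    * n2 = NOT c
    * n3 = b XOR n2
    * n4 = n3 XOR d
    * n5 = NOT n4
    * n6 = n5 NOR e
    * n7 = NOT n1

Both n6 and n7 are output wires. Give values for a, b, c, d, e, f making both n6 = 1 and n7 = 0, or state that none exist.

a=0, b=1, c=1, d=0, e=0, f=0

Check with a=0, b=1, c=1, d=0, e=0, f=0:
n1 = f NOR a = 0 NOR 0 = 1
n2 = NOT c = NOT 1 = 0
n3 = b XOR n2 = 1 XOR 0 = 1
n4 = n3 XOR d = 1 XOR 0 = 1
n5 = NOT n4 = NOT 1 = 0
n6 = n5 NOR e = 0 NOR 0 = 1
n7 = NOT n1 = NOT 1 = 0
So n6 = 1 and n7 = 0.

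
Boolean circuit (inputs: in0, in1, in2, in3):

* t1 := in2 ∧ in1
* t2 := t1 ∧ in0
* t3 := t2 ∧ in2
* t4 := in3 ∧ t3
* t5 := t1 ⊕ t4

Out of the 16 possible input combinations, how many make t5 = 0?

t5 = t1 ⊕ t4 must be 0, so t1 and t4 are equal.
Enumerating the 16 input combinations, 13 give t5 = 0 and 3 give t5 = 1.

13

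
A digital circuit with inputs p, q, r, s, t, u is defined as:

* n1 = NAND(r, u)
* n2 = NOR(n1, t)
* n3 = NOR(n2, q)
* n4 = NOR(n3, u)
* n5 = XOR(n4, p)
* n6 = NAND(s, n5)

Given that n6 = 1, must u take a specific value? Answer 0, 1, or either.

either

Both values of u occur among assignments with n6 = 1:
  u=0: p=0, q=0, r=0, s=0, t=0, u=0
  u=1: p=0, q=0, r=0, s=0, t=0, u=1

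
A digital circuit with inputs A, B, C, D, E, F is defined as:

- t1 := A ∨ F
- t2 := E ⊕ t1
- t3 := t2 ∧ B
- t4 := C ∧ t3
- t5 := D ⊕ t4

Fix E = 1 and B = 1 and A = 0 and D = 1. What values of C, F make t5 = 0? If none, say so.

Check with E = 1 and B = 1 and A = 0 and D = 1 and C=1, F=0:
t1 = A ∨ F = 0 ∨ 0 = 0
t2 = E ⊕ t1 = 1 ⊕ 0 = 1
t3 = t2 ∧ B = 1 ∧ 1 = 1
t4 = C ∧ t3 = 1 ∧ 1 = 1
t5 = D ⊕ t4 = 1 ⊕ 1 = 0
So t5 = 0.

C=1, F=0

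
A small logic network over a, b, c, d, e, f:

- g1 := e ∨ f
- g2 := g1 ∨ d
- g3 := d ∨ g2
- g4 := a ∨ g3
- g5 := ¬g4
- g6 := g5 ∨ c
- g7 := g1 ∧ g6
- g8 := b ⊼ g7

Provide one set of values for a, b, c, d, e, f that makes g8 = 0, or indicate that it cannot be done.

g8 = b ⊼ g7 must be 0, so both b = 1 and g7 = 1.
Check with a=0, b=1, c=1, d=1, e=1, f=1:
g1 = e ∨ f = 1 ∨ 1 = 1
g2 = g1 ∨ d = 1 ∨ 1 = 1
g3 = d ∨ g2 = 1 ∨ 1 = 1
g4 = a ∨ g3 = 0 ∨ 1 = 1
g5 = ¬g4 = ¬1 = 0
g6 = g5 ∨ c = 0 ∨ 1 = 1
g7 = g1 ∧ g6 = 1 ∧ 1 = 1
g8 = b ⊼ g7 = 1 ⊼ 1 = 0
So g8 = 0 as required.

a=0, b=1, c=1, d=1, e=1, f=1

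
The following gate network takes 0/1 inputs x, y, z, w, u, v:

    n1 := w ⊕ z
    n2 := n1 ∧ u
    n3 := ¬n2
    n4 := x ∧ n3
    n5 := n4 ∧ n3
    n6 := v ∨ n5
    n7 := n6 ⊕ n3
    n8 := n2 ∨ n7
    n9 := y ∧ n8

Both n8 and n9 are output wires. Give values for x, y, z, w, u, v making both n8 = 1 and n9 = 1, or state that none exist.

x=0, y=1, z=1, w=1, u=1, v=0

Check with x=0, y=1, z=1, w=1, u=1, v=0:
n1 = w ⊕ z = 1 ⊕ 1 = 0
n2 = n1 ∧ u = 0 ∧ 1 = 0
n3 = ¬n2 = ¬0 = 1
n4 = x ∧ n3 = 0 ∧ 1 = 0
n5 = n4 ∧ n3 = 0 ∧ 1 = 0
n6 = v ∨ n5 = 0 ∨ 0 = 0
n7 = n6 ⊕ n3 = 0 ⊕ 1 = 1
n8 = n2 ∨ n7 = 0 ∨ 1 = 1
n9 = y ∧ n8 = 1 ∧ 1 = 1
So n8 = 1 and n9 = 1.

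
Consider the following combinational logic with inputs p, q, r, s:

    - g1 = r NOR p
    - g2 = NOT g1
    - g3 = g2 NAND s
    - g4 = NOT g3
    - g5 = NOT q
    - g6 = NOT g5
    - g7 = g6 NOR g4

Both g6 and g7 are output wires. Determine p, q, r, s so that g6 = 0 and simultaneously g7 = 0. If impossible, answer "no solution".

Check with p=1, q=0, r=1, s=1:
g1 = r NOR p = 1 NOR 1 = 0
g2 = NOT g1 = NOT 0 = 1
g3 = g2 NAND s = 1 NAND 1 = 0
g4 = NOT g3 = NOT 0 = 1
g5 = NOT q = NOT 0 = 1
g6 = NOT g5 = NOT 1 = 0
g7 = g6 NOR g4 = 0 NOR 1 = 0
So g6 = 0 and g7 = 0.

p=1, q=0, r=1, s=1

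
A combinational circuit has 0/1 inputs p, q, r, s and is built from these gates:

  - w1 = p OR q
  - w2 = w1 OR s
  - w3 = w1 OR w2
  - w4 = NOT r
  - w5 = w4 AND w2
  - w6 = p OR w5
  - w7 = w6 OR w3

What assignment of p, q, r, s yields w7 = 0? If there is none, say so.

p=0, q=0, r=1, s=0

w7 = w6 OR w3 must be 0, so both w6 = 0 and w3 = 0.
w6 = p OR w5 must be 0, so both p = 0 and w5 = 0.
w3 = w1 OR w2 must be 0, so both w1 = 0 and w2 = 0.
Check with p=0, q=0, r=1, s=0:
w1 = p OR q = 0 OR 0 = 0
w2 = w1 OR s = 0 OR 0 = 0
w3 = w1 OR w2 = 0 OR 0 = 0
w4 = NOT r = NOT 1 = 0
w5 = w4 AND w2 = 0 AND 0 = 0
w6 = p OR w5 = 0 OR 0 = 0
w7 = w6 OR w3 = 0 OR 0 = 0
So w7 = 0 as required.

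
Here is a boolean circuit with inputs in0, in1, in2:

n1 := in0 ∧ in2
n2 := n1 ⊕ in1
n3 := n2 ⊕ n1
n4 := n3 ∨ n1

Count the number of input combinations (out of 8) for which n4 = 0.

3

n4 = n3 ∨ n1 must be 0, so both n3 = 0 and n1 = 0.
n3 = n2 ⊕ n1 must be 0, so n2 and n1 are equal.
Satisfying assignments:
  in0=0, in1=0, in2=0
  in0=0, in1=0, in2=1
  in0=1, in1=0, in2=0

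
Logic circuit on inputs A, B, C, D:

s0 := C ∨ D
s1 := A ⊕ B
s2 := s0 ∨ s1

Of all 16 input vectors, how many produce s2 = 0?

s2 = s0 ∨ s1 must be 0, so both s0 = 0 and s1 = 0.
Satisfying assignments:
  A=0, B=0, C=0, D=0
  A=1, B=1, C=0, D=0

2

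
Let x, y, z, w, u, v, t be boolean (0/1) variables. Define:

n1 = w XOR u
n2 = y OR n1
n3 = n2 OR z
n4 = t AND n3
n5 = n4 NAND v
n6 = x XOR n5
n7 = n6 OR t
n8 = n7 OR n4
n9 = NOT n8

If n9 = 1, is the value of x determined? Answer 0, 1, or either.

n9 = NOT n8 must be 1, so n8 = 0.
n8 = n7 OR n4 must be 0, so both n7 = 0 and n4 = 0.
n7 = n6 OR t must be 0, so both n6 = 0 and t = 0.
Every assignment with n9 = 1 has x = 1; there are 32 such assignment(s).

1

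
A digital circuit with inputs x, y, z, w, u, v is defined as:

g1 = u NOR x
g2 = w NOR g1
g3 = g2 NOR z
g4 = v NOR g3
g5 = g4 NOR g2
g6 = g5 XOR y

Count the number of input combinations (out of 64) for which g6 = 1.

g6 = g5 XOR y must be 1, so g5 and y differ.
Enumerating the 64 input combinations, 32 give g6 = 1 and 32 give g6 = 0.

32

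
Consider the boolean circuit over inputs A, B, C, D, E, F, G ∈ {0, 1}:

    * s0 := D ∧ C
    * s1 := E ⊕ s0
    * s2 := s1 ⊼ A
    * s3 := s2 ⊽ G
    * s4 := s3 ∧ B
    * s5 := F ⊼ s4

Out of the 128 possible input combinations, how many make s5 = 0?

4

s5 = F ⊼ s4 must be 0, so both F = 1 and s4 = 1.
s4 = s3 ∧ B must be 1, so both s3 = 1 and B = 1.
s3 = s2 ⊽ G must be 1, so both s2 = 0 and G = 0.
Enumerating the 128 input combinations, 4 give s5 = 0 and 124 give s5 = 1.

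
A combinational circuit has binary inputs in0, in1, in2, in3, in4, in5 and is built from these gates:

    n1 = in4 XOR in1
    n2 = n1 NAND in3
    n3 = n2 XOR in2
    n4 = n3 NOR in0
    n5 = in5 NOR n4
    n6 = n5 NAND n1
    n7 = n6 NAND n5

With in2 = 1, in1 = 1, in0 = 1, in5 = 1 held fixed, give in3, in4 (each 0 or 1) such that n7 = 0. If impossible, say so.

With in2 = 1, in1 = 1, in0 = 1, in5 = 1 fixed, none of the 4 settings of in3, in4 give n7 = 0.
For example, with in3=0, in4=0:
n1 = in4 XOR in1 = 0 XOR 1 = 1
n2 = n1 NAND in3 = 1 NAND 0 = 1
n3 = n2 XOR in2 = 1 XOR 1 = 0
n4 = n3 NOR in0 = 0 NOR 1 = 0
n5 = in5 NOR n4 = 1 NOR 0 = 0
n6 = n5 NAND n1 = 0 NAND 1 = 1
n7 = n6 NAND n5 = 1 NAND 0 = 1
giving n7 = 1 ≠ 0.

no solution exists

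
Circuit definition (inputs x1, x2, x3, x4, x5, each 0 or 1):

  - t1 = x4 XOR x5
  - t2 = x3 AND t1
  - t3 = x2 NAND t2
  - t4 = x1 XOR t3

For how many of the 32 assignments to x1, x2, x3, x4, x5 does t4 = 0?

16

t4 = x1 XOR t3 must be 0, so x1 and t3 are equal.
Enumerating the 32 input combinations, 16 give t4 = 0 and 16 give t4 = 1.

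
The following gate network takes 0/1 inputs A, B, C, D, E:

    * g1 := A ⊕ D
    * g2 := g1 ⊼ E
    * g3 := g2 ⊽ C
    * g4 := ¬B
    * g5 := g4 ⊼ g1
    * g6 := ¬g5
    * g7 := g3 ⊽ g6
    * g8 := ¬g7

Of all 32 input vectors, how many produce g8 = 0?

g8 = ¬g7 must be 0, so g7 = 1.
g7 = g3 ⊽ g6 must be 1, so both g3 = 0 and g6 = 0.
g3 = g2 ⊽ C must be 0, so at least one of g2, C is 1.
Enumerating the 32 input combinations, 22 give g8 = 0 and 10 give g8 = 1.

22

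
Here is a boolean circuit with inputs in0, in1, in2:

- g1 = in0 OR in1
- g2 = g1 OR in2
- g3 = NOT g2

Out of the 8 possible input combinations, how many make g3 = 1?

1

g3 = NOT g2 must be 1, so g2 = 0.
g2 = g1 OR in2 must be 0, so both g1 = 0 and in2 = 0.
Satisfying assignments:
  in0=0, in1=0, in2=0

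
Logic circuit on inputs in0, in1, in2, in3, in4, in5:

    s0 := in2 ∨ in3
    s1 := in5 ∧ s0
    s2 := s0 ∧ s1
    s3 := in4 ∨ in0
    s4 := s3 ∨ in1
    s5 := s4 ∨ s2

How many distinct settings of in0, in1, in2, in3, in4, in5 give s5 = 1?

s5 = s4 ∨ s2 must be 1, so at least one of s4, s2 is 1.
Enumerating the 64 input combinations, 59 give s5 = 1 and 5 give s5 = 0.

59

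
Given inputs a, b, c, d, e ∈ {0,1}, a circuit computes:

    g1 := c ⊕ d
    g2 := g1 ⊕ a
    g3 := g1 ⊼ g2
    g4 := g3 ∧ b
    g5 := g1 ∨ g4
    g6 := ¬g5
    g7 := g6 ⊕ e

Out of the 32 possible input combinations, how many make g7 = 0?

16

g7 = g6 ⊕ e must be 0, so g6 and e are equal.
Enumerating the 32 input combinations, 16 give g7 = 0 and 16 give g7 = 1.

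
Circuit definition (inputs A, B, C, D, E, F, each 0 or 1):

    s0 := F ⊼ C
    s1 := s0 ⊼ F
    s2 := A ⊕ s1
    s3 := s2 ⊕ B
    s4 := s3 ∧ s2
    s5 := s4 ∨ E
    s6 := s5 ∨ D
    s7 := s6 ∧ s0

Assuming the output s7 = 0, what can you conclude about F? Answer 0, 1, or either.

either

Both values of F occur among assignments with s7 = 0:
  F=0: A=0, B=1, C=0, D=0, E=0, F=0
  F=1: A=0, B=0, C=0, D=0, E=0, F=1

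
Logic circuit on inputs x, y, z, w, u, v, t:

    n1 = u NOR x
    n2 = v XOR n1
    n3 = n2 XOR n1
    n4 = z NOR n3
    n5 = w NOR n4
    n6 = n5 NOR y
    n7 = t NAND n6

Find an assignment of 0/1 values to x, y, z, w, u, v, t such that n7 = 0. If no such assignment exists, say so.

n7 = t NAND n6 must be 0, so both t = 1 and n6 = 1.
n6 = n5 NOR y must be 1, so both n5 = 0 and y = 0.
Check with x=1, y=0, z=0, w=1, u=1, v=1, t=1:
n1 = u NOR x = 1 NOR 1 = 0
n2 = v XOR n1 = 1 XOR 0 = 1
n3 = n2 XOR n1 = 1 XOR 0 = 1
n4 = z NOR n3 = 0 NOR 1 = 0
n5 = w NOR n4 = 1 NOR 0 = 0
n6 = n5 NOR y = 0 NOR 0 = 1
n7 = t NAND n6 = 1 NAND 1 = 0
So n7 = 0 as required.

x=1, y=0, z=0, w=1, u=1, v=1, t=1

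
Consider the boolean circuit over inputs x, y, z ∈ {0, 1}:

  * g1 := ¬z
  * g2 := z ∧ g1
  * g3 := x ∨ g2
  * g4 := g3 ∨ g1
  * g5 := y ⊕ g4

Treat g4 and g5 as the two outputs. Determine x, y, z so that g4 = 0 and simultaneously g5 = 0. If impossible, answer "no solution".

x=0, y=0, z=1

Check with x=0, y=0, z=1:
g1 = ¬z = ¬1 = 0
g2 = z ∧ g1 = 1 ∧ 0 = 0
g3 = x ∨ g2 = 0 ∨ 0 = 0
g4 = g3 ∨ g1 = 0 ∨ 0 = 0
g5 = y ⊕ g4 = 0 ⊕ 0 = 0
So g4 = 0 and g5 = 0.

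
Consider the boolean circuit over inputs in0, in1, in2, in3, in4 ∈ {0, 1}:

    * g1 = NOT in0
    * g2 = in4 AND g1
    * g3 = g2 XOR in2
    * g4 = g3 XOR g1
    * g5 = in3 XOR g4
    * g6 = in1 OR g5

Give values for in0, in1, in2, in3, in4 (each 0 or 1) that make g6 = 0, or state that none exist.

Check with in0=1 in1=0 in2=0 in3=0 in4=1:
g1 = NOT in0 = NOT 1 = 0
g2 = in4 AND g1 = 1 AND 0 = 0
g3 = g2 XOR in2 = 0 XOR 0 = 0
g4 = g3 XOR g1 = 0 XOR 0 = 0
g5 = in3 XOR g4 = 0 XOR 0 = 0
g6 = in1 OR g5 = 0 OR 0 = 0
So g6 = 0 as required.

in0=1 in1=0 in2=0 in3=0 in4=1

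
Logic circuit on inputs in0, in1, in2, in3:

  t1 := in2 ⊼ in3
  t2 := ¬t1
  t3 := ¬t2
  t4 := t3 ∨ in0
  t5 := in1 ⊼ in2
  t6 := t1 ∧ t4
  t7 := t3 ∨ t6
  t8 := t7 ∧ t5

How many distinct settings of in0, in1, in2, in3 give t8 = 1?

10

t8 = t7 ∧ t5 must be 1, so both t7 = 1 and t5 = 1.
t7 = t3 ∨ t6 must be 1, so at least one of t3, t6 is 1.
Enumerating the 16 input combinations, 10 give t8 = 1 and 6 give t8 = 0.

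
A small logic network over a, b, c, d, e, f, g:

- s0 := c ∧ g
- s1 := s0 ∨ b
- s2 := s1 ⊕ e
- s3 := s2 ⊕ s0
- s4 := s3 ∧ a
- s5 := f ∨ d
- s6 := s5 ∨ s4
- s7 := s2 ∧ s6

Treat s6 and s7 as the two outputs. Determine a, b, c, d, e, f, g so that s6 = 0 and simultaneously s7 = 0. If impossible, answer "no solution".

Check with a=0, b=0, c=0, d=0, e=0, f=0, g=0:
s0 = c ∧ g = 0 ∧ 0 = 0
s1 = s0 ∨ b = 0 ∨ 0 = 0
s2 = s1 ⊕ e = 0 ⊕ 0 = 0
s3 = s2 ⊕ s0 = 0 ⊕ 0 = 0
s4 = s3 ∧ a = 0 ∧ 0 = 0
s5 = f ∨ d = 0 ∨ 0 = 0
s6 = s5 ∨ s4 = 0 ∨ 0 = 0
s7 = s2 ∧ s6 = 0 ∧ 0 = 0
So s6 = 0 and s7 = 0.

a=0, b=0, c=0, d=0, e=0, f=0, g=0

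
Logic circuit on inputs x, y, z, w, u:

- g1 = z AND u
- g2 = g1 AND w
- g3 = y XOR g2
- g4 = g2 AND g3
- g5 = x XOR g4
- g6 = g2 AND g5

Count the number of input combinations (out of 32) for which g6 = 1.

2

g6 = g2 AND g5 must be 1, so both g2 = 1 and g5 = 1.
Satisfying assignments:
  x=0, y=0, z=1, w=1, u=1
  x=1, y=1, z=1, w=1, u=1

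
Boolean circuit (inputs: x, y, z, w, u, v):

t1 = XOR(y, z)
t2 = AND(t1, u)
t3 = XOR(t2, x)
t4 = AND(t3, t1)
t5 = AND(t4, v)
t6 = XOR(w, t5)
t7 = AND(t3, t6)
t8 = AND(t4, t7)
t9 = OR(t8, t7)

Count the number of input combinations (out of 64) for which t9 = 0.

t9 = OR(t8, t7) must be 0, so both t8 = 0 and t7 = 0.
t8 = AND(t4, t7) must be 0, so at least one of t4, t7 is 0.
t7 = AND(t3, t6) must be 0, so at least one of t3, t6 is 0.
Enumerating the 64 input combinations, 48 give t9 = 0 and 16 give t9 = 1.

48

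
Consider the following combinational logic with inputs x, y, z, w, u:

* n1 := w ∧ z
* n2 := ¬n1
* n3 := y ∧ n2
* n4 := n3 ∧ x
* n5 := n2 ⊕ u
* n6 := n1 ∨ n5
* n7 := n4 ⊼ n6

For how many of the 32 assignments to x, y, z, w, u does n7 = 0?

n7 = n4 ⊼ n6 must be 0, so both n4 = 1 and n6 = 1.
Satisfying assignments:
  x=1, y=1, z=0, w=0, u=0
  x=1, y=1, z=0, w=1, u=0
  x=1, y=1, z=1, w=0, u=0

3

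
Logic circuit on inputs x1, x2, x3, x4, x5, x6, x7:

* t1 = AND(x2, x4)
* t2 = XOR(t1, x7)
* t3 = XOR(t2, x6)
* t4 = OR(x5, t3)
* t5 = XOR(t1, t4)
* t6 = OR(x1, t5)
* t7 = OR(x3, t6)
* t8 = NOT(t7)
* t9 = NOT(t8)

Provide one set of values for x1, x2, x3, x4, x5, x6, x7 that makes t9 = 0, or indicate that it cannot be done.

t9 = NOT(t8) must be 0, so t8 = 1.
t8 = NOT(t7) must be 1, so t7 = 0.
Check with x1=0, x2=1, x3=0, x4=1, x5=0, x6=1, x7=1:
t1 = AND(x2, x4) = AND(1, 1) = 1
t2 = XOR(t1, x7) = XOR(1, 1) = 0
t3 = XOR(t2, x6) = XOR(0, 1) = 1
t4 = OR(x5, t3) = OR(0, 1) = 1
t5 = XOR(t1, t4) = XOR(1, 1) = 0
t6 = OR(x1, t5) = OR(0, 0) = 0
t7 = OR(x3, t6) = OR(0, 0) = 0
t8 = NOT(t7) = NOT 0 = 1
t9 = NOT(t8) = NOT 1 = 0
So t9 = 0 as required.

x1=0, x2=1, x3=0, x4=1, x5=0, x6=1, x7=1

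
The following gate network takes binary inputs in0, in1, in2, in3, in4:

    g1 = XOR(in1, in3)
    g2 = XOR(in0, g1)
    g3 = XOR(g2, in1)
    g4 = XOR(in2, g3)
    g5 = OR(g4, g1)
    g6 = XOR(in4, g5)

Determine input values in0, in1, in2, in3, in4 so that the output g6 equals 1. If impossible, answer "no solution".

in0=0, in1=1, in2=1, in3=0, in4=0

g6 = XOR(in4, g5) must be 1, so in4 and g5 differ.
Check with in0=0, in1=1, in2=1, in3=0, in4=0:
g1 = XOR(in1, in3) = XOR(1, 0) = 1
g2 = XOR(in0, g1) = XOR(0, 1) = 1
g3 = XOR(g2, in1) = XOR(1, 1) = 0
g4 = XOR(in2, g3) = XOR(1, 0) = 1
g5 = OR(g4, g1) = OR(1, 1) = 1
g6 = XOR(in4, g5) = XOR(0, 1) = 1
So g6 = 1 as required.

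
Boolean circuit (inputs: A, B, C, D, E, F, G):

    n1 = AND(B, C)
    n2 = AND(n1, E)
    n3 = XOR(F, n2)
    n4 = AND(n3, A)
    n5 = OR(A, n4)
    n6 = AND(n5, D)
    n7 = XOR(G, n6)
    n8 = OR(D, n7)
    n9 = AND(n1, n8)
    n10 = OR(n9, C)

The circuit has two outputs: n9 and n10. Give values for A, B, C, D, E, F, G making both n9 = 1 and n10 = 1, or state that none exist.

Check with A=0 B=1 C=1 D=1 E=0 F=0 G=0:
n1 = AND(B, C) = AND(1, 1) = 1
n2 = AND(n1, E) = AND(1, 0) = 0
n3 = XOR(F, n2) = XOR(0, 0) = 0
n4 = AND(n3, A) = AND(0, 0) = 0
n5 = OR(A, n4) = OR(0, 0) = 0
n6 = AND(n5, D) = AND(0, 1) = 0
n7 = XOR(G, n6) = XOR(0, 0) = 0
n8 = OR(D, n7) = OR(1, 0) = 1
n9 = AND(n1, n8) = AND(1, 1) = 1
n10 = OR(n9, C) = OR(1, 1) = 1
So n9 = 1 and n10 = 1.

A=0 B=1 C=1 D=1 E=0 F=0 G=0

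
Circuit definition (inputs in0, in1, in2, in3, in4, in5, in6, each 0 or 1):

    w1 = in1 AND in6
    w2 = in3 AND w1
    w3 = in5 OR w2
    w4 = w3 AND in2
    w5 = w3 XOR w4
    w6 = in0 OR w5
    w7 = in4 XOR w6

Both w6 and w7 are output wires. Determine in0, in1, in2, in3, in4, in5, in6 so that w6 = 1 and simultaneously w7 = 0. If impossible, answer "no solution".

in0=1, in1=1, in2=0, in3=0, in4=1, in5=1, in6=0

Check with in0=1, in1=1, in2=0, in3=0, in4=1, in5=1, in6=0:
w1 = in1 AND in6 = 1 AND 0 = 0
w2 = in3 AND w1 = 0 AND 0 = 0
w3 = in5 OR w2 = 1 OR 0 = 1
w4 = w3 AND in2 = 1 AND 0 = 0
w5 = w3 XOR w4 = 1 XOR 0 = 1
w6 = in0 OR w5 = 1 OR 1 = 1
w7 = in4 XOR w6 = 1 XOR 1 = 0
So w6 = 1 and w7 = 0.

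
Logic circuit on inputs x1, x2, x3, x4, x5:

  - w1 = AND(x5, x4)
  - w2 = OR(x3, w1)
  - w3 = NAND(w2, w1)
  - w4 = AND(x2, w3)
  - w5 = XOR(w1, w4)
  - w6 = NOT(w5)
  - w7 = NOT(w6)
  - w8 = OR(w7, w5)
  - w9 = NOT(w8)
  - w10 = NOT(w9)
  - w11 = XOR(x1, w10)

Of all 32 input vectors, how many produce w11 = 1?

16

w11 = XOR(x1, w10) must be 1, so x1 and w10 differ.
Enumerating the 32 input combinations, 16 give w11 = 1 and 16 give w11 = 0.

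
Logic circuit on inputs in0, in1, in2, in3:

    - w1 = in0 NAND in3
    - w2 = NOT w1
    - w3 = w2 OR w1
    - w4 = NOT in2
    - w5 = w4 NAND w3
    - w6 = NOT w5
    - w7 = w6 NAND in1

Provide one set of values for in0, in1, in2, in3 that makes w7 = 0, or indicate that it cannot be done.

w7 = w6 NAND in1 must be 0, so both w6 = 1 and in1 = 1.
Check with in0=1, in1=1, in2=0, in3=1:
w1 = in0 NAND in3 = 1 NAND 1 = 0
w2 = NOT w1 = NOT 0 = 1
w3 = w2 OR w1 = 1 OR 0 = 1
w4 = NOT in2 = NOT 0 = 1
w5 = w4 NAND w3 = 1 NAND 1 = 0
w6 = NOT w5 = NOT 0 = 1
w7 = w6 NAND in1 = 1 NAND 1 = 0
So w7 = 0 as required.

in0=1, in1=1, in2=0, in3=1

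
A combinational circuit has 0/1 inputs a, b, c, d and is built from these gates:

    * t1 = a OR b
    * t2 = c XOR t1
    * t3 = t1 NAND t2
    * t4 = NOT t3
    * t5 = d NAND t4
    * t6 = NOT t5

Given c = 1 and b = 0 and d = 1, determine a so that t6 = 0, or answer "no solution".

a=0

t6 = NOT t5 must be 0, so t5 = 1.
Check with c = 1 and b = 0 and d = 1 and a=0:
t1 = a OR b = 0 OR 0 = 0
t2 = c XOR t1 = 1 XOR 0 = 1
t3 = t1 NAND t2 = 0 NAND 1 = 1
t4 = NOT t3 = NOT 1 = 0
t5 = d NAND t4 = 1 NAND 0 = 1
t6 = NOT t5 = NOT 1 = 0
So t6 = 0.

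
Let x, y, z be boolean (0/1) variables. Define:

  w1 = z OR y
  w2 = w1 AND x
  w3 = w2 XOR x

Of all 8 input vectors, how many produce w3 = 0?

w3 = w2 XOR x must be 0, so w2 and x are equal.
Enumerating the 8 input combinations, 7 give w3 = 0 and 1 give w3 = 1.

7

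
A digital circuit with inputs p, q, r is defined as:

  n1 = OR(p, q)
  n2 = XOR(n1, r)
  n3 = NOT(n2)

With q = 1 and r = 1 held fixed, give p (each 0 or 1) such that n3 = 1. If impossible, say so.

n3 = NOT(n2) must be 1, so n2 = 0.
Check with q = 1 and r = 1 and p=0:
n1 = OR(p, q) = OR(0, 1) = 1
n2 = XOR(n1, r) = XOR(1, 1) = 0
n3 = NOT(n2) = NOT 0 = 1
So n3 = 1.

p=0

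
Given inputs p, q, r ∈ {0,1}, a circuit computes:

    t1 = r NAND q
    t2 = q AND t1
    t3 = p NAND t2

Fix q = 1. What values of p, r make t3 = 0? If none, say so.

p=1, r=0

t3 = p NAND t2 must be 0, so both p = 1 and t2 = 1.
Check with q = 1 and p=1, r=0:
t1 = r NAND q = 0 NAND 1 = 1
t2 = q AND t1 = 1 AND 1 = 1
t3 = p NAND t2 = 1 NAND 1 = 0
So t3 = 0.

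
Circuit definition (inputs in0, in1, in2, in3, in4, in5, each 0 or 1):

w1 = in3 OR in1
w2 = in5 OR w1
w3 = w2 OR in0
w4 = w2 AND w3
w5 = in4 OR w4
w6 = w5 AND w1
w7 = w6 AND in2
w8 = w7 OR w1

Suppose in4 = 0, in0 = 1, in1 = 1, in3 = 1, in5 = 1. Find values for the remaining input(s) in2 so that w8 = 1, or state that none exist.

in2=0

w8 = w7 OR w1 must be 1, so at least one of w7, w1 is 1.
Check with in4 = 0, in0 = 1, in1 = 1, in3 = 1, in5 = 1 and in2=0:
w1 = in3 OR in1 = 1 OR 1 = 1
w2 = in5 OR w1 = 1 OR 1 = 1
w3 = w2 OR in0 = 1 OR 1 = 1
w4 = w2 AND w3 = 1 AND 1 = 1
w5 = in4 OR w4 = 0 OR 1 = 1
w6 = w5 AND w1 = 1 AND 1 = 1
w7 = w6 AND in2 = 1 AND 0 = 0
w8 = w7 OR w1 = 0 OR 1 = 1
So w8 = 1.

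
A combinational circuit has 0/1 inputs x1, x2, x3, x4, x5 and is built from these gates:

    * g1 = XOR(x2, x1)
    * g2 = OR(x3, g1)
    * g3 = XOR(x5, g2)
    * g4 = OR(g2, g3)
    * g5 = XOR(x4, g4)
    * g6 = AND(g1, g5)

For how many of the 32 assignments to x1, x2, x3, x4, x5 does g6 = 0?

24

g6 = AND(g1, g5) must be 0, so at least one of g1, g5 is 0.
Enumerating the 32 input combinations, 24 give g6 = 0 and 8 give g6 = 1.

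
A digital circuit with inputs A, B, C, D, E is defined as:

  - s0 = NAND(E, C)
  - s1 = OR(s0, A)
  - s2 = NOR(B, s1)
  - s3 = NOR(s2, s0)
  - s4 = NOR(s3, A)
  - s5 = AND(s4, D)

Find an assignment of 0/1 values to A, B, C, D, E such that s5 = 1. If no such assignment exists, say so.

s5 = AND(s4, D) must be 1, so both s4 = 1 and D = 1.
s4 = NOR(s3, A) must be 1, so both s3 = 0 and A = 0.
Check with A=0, B=1, C=1, D=1, E=0:
s0 = NAND(E, C) = NAND(0, 1) = 1
s1 = OR(s0, A) = OR(1, 0) = 1
s2 = NOR(B, s1) = NOR(1, 1) = 0
s3 = NOR(s2, s0) = NOR(0, 1) = 0
s4 = NOR(s3, A) = NOR(0, 0) = 1
s5 = AND(s4, D) = AND(1, 1) = 1
So s5 = 1 as required.

A=0, B=1, C=1, D=1, E=0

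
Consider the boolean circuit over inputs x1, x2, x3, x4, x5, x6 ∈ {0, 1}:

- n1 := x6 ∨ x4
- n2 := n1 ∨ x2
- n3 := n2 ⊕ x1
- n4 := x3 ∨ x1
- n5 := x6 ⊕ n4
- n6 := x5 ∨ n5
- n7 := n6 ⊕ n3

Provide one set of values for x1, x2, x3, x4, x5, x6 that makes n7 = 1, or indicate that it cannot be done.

x1=1 x2=1 x3=0 x4=1 x5=0 x6=0

n7 = n6 ⊕ n3 must be 1, so n6 and n3 differ.
Check with x1=1 x2=1 x3=0 x4=1 x5=0 x6=0:
n1 = x6 ∨ x4 = 0 ∨ 1 = 1
n2 = n1 ∨ x2 = 1 ∨ 1 = 1
n3 = n2 ⊕ x1 = 1 ⊕ 1 = 0
n4 = x3 ∨ x1 = 0 ∨ 1 = 1
n5 = x6 ⊕ n4 = 0 ⊕ 1 = 1
n6 = x5 ∨ n5 = 0 ∨ 1 = 1
n7 = n6 ⊕ n3 = 1 ⊕ 0 = 1
So n7 = 1 as required.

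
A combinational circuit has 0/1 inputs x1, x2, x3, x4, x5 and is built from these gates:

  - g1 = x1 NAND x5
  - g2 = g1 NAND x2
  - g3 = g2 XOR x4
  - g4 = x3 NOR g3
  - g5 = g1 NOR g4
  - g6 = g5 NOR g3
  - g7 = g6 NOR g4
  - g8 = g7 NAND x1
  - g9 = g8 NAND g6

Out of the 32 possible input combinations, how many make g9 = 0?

14

g9 = g8 NAND g6 must be 0, so both g8 = 1 and g6 = 1.
g8 = g7 NAND x1 must be 1, so at least one of g7, x1 is 0.
g6 = g5 NOR g3 must be 1, so both g5 = 0 and g3 = 0.
Enumerating the 32 input combinations, 14 give g9 = 0 and 18 give g9 = 1.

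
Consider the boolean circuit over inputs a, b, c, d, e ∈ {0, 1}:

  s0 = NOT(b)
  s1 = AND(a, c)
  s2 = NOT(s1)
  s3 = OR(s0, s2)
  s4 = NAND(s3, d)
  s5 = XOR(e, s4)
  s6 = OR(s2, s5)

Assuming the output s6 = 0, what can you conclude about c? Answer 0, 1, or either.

1

s6 = OR(s2, s5) must be 0, so both s2 = 0 and s5 = 0.
Every assignment with s6 = 0 has c = 1; there are 4 such assignment(s).
  a=1, b=0, c=1, d=0, e=1
  a=1, b=0, c=1, d=1, e=0
  a=1, b=1, c=1, d=0, e=1
  a=1, b=1, c=1, d=1, e=1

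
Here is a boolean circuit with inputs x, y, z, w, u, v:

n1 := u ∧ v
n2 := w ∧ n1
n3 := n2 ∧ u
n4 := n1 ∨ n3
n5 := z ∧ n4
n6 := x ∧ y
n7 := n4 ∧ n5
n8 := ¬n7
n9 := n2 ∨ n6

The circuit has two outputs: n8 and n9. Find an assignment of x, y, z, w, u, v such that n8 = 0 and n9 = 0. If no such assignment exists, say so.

x=0 y=1 z=1 w=0 u=1 v=1

Check with x=0 y=1 z=1 w=0 u=1 v=1:
n1 = u ∧ v = 1 ∧ 1 = 1
n2 = w ∧ n1 = 0 ∧ 1 = 0
n3 = n2 ∧ u = 0 ∧ 1 = 0
n4 = n1 ∨ n3 = 1 ∨ 0 = 1
n5 = z ∧ n4 = 1 ∧ 1 = 1
n6 = x ∧ y = 0 ∧ 1 = 0
n7 = n4 ∧ n5 = 1 ∧ 1 = 1
n8 = ¬n7 = ¬1 = 0
n9 = n2 ∨ n6 = 0 ∨ 0 = 0
So n8 = 0 and n9 = 0.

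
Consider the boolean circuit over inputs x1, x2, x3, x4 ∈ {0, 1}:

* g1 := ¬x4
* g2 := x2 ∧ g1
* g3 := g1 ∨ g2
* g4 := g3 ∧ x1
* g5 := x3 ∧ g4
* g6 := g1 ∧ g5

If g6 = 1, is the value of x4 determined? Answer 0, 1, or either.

g6 = g1 ∧ g5 must be 1, so both g1 = 1 and g5 = 1.
g1 = ¬x4 must be 1, so x4 = 0.
g5 = x3 ∧ g4 must be 1, so both x3 = 1 and g4 = 1.
Every assignment with g6 = 1 has x4 = 0; there are 2 such assignment(s).
  x1=1, x2=0, x3=1, x4=0
  x1=1, x2=1, x3=1, x4=0

0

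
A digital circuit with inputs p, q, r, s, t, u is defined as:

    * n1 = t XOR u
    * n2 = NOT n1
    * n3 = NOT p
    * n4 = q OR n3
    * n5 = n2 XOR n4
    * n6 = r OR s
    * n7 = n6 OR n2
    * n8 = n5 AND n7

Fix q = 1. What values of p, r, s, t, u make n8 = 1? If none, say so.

Check with q = 1 and p=1, r=0, s=1, t=0, u=1:
n1 = t XOR u = 0 XOR 1 = 1
n2 = NOT n1 = NOT 1 = 0
n3 = NOT p = NOT 1 = 0
n4 = q OR n3 = 1 OR 0 = 1
n5 = n2 XOR n4 = 0 XOR 1 = 1
n6 = r OR s = 0 OR 1 = 1
n7 = n6 OR n2 = 1 OR 0 = 1
n8 = n5 AND n7 = 1 AND 1 = 1
So n8 = 1.

p=1, r=0, s=1, t=0, u=1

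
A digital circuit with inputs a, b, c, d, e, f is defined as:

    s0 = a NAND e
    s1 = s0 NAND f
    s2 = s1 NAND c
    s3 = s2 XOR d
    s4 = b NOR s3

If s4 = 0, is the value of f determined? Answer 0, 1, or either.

either

Both values of f occur among assignments with s4 = 0:
  f=0: a=0, b=0, c=0, d=0, e=0, f=0
  f=1: a=0, b=0, c=0, d=0, e=0, f=1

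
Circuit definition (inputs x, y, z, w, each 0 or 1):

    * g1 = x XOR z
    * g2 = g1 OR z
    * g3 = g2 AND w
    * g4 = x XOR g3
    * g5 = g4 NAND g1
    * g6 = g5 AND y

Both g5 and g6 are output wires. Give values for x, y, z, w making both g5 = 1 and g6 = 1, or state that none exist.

x=0, y=1, z=0, w=1

Check with x=0, y=1, z=0, w=1:
g1 = x XOR z = 0 XOR 0 = 0
g2 = g1 OR z = 0 OR 0 = 0
g3 = g2 AND w = 0 AND 1 = 0
g4 = x XOR g3 = 0 XOR 0 = 0
g5 = g4 NAND g1 = 0 NAND 0 = 1
g6 = g5 AND y = 1 AND 1 = 1
So g5 = 1 and g6 = 1.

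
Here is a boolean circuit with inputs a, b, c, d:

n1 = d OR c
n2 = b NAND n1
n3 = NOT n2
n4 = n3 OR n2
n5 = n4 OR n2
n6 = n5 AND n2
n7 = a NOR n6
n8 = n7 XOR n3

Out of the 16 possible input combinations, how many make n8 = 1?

3

n8 = n7 XOR n3 must be 1, so n7 and n3 differ.
Satisfying assignments:
  a=1, b=1, c=0, d=1
  a=1, b=1, c=1, d=0
  a=1, b=1, c=1, d=1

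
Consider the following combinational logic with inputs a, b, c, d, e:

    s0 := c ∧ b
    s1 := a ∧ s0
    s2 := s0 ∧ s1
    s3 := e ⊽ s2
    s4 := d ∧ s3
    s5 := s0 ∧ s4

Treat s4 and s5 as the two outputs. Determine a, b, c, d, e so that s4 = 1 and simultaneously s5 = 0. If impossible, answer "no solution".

a=1 b=1 c=0 d=1 e=0

Check with a=1 b=1 c=0 d=1 e=0:
s0 = c ∧ b = 0 ∧ 1 = 0
s1 = a ∧ s0 = 1 ∧ 0 = 0
s2 = s0 ∧ s1 = 0 ∧ 0 = 0
s3 = e ⊽ s2 = 0 ⊽ 0 = 1
s4 = d ∧ s3 = 1 ∧ 1 = 1
s5 = s0 ∧ s4 = 0 ∧ 1 = 0
So s4 = 1 and s5 = 0.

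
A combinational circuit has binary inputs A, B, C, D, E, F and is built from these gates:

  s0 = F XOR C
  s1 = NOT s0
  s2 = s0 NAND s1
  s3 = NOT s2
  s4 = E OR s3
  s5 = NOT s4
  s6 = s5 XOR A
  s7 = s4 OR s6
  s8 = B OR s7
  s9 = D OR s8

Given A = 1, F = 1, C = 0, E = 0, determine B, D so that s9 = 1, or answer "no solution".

s9 = D OR s8 must be 1, so at least one of D, s8 is 1.
Check with A = 1, F = 1, C = 0, E = 0 and B=0, D=1:
s0 = F XOR C = 1 XOR 0 = 1
s1 = NOT s0 = NOT 1 = 0
s2 = s0 NAND s1 = 1 NAND 0 = 1
s3 = NOT s2 = NOT 1 = 0
s4 = E OR s3 = 0 OR 0 = 0
s5 = NOT s4 = NOT 0 = 1
s6 = s5 XOR A = 1 XOR 1 = 0
s7 = s4 OR s6 = 0 OR 0 = 0
s8 = B OR s7 = 0 OR 0 = 0
s9 = D OR s8 = 1 OR 0 = 1
So s9 = 1.

B=0 D=1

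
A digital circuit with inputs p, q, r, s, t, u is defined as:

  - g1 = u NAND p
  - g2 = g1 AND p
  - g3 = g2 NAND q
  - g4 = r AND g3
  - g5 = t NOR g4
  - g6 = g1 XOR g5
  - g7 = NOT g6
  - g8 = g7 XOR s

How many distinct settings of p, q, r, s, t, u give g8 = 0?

32

g8 = g7 XOR s must be 0, so g7 and s are equal.
Enumerating the 64 input combinations, 32 give g8 = 0 and 32 give g8 = 1.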